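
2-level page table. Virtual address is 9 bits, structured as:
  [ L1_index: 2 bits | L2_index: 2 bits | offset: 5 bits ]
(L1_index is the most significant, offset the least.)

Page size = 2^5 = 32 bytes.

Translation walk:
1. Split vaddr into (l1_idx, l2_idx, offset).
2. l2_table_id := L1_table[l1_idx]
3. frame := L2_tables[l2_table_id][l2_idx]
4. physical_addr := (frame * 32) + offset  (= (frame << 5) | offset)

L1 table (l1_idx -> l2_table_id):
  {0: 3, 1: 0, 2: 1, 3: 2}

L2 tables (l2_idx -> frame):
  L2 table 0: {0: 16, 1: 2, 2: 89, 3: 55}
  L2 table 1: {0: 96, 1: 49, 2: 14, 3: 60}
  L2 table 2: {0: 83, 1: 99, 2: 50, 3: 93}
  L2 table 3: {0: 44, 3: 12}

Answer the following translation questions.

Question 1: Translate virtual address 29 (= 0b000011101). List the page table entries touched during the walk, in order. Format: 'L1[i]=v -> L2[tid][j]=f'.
vaddr = 29 = 0b000011101
Split: l1_idx=0, l2_idx=0, offset=29

Answer: L1[0]=3 -> L2[3][0]=44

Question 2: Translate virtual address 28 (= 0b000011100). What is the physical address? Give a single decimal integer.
Answer: 1436

Derivation:
vaddr = 28 = 0b000011100
Split: l1_idx=0, l2_idx=0, offset=28
L1[0] = 3
L2[3][0] = 44
paddr = 44 * 32 + 28 = 1436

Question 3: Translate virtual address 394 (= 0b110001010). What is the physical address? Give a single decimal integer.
vaddr = 394 = 0b110001010
Split: l1_idx=3, l2_idx=0, offset=10
L1[3] = 2
L2[2][0] = 83
paddr = 83 * 32 + 10 = 2666

Answer: 2666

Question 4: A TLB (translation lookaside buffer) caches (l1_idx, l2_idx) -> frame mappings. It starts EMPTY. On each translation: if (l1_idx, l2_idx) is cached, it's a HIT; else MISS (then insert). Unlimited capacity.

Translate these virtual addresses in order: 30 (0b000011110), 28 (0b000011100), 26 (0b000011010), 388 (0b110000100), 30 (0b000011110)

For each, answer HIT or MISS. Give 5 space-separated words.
Answer: MISS HIT HIT MISS HIT

Derivation:
vaddr=30: (0,0) not in TLB -> MISS, insert
vaddr=28: (0,0) in TLB -> HIT
vaddr=26: (0,0) in TLB -> HIT
vaddr=388: (3,0) not in TLB -> MISS, insert
vaddr=30: (0,0) in TLB -> HIT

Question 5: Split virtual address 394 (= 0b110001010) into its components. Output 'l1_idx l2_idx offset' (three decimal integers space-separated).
vaddr = 394 = 0b110001010
  top 2 bits -> l1_idx = 3
  next 2 bits -> l2_idx = 0
  bottom 5 bits -> offset = 10

Answer: 3 0 10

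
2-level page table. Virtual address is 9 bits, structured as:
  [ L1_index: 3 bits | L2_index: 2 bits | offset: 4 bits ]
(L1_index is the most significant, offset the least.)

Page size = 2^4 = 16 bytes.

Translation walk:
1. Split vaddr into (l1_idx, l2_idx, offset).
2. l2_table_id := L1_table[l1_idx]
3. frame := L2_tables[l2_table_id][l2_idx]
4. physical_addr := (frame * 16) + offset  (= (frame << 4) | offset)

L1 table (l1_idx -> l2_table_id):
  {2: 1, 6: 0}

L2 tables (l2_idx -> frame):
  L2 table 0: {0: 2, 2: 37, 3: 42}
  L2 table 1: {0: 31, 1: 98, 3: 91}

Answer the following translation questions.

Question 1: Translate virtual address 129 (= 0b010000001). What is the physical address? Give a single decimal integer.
vaddr = 129 = 0b010000001
Split: l1_idx=2, l2_idx=0, offset=1
L1[2] = 1
L2[1][0] = 31
paddr = 31 * 16 + 1 = 497

Answer: 497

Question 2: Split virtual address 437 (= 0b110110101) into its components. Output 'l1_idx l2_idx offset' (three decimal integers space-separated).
Answer: 6 3 5

Derivation:
vaddr = 437 = 0b110110101
  top 3 bits -> l1_idx = 6
  next 2 bits -> l2_idx = 3
  bottom 4 bits -> offset = 5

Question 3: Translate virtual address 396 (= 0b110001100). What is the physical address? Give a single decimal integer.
vaddr = 396 = 0b110001100
Split: l1_idx=6, l2_idx=0, offset=12
L1[6] = 0
L2[0][0] = 2
paddr = 2 * 16 + 12 = 44

Answer: 44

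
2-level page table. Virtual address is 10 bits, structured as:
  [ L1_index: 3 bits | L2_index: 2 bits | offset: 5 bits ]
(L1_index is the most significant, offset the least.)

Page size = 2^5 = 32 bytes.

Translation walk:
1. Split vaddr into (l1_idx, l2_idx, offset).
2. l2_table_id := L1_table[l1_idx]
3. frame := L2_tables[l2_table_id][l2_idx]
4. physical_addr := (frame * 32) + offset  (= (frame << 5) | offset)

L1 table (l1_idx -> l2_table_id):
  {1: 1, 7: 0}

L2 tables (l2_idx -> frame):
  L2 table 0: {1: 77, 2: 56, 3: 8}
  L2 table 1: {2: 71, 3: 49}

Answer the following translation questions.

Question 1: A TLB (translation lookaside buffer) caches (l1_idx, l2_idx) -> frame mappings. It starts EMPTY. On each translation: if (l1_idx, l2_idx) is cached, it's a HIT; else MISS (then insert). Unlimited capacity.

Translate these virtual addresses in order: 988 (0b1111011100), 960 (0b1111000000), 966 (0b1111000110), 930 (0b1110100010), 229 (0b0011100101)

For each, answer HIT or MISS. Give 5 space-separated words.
vaddr=988: (7,2) not in TLB -> MISS, insert
vaddr=960: (7,2) in TLB -> HIT
vaddr=966: (7,2) in TLB -> HIT
vaddr=930: (7,1) not in TLB -> MISS, insert
vaddr=229: (1,3) not in TLB -> MISS, insert

Answer: MISS HIT HIT MISS MISS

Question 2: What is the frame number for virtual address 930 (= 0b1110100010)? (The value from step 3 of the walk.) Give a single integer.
Answer: 77

Derivation:
vaddr = 930: l1_idx=7, l2_idx=1
L1[7] = 0; L2[0][1] = 77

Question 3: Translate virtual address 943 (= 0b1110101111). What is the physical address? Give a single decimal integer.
vaddr = 943 = 0b1110101111
Split: l1_idx=7, l2_idx=1, offset=15
L1[7] = 0
L2[0][1] = 77
paddr = 77 * 32 + 15 = 2479

Answer: 2479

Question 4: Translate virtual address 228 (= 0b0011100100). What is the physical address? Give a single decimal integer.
Answer: 1572

Derivation:
vaddr = 228 = 0b0011100100
Split: l1_idx=1, l2_idx=3, offset=4
L1[1] = 1
L2[1][3] = 49
paddr = 49 * 32 + 4 = 1572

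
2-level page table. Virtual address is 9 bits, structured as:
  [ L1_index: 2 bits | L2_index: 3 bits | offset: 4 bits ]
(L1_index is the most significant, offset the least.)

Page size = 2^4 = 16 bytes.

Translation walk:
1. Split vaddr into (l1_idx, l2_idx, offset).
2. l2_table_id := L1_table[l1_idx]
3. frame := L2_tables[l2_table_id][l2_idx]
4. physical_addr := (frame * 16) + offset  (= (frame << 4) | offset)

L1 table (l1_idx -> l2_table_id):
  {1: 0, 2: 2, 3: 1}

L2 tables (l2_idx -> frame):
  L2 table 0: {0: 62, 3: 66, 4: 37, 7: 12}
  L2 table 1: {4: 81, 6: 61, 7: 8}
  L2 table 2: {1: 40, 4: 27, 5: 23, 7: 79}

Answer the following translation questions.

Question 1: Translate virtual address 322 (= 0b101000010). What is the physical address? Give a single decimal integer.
Answer: 434

Derivation:
vaddr = 322 = 0b101000010
Split: l1_idx=2, l2_idx=4, offset=2
L1[2] = 2
L2[2][4] = 27
paddr = 27 * 16 + 2 = 434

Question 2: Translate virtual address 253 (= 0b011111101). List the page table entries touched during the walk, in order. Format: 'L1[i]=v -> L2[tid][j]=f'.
Answer: L1[1]=0 -> L2[0][7]=12

Derivation:
vaddr = 253 = 0b011111101
Split: l1_idx=1, l2_idx=7, offset=13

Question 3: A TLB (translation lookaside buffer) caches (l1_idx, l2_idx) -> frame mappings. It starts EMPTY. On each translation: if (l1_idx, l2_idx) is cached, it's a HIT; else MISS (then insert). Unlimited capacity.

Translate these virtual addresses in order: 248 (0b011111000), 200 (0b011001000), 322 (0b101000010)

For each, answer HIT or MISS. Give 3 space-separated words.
vaddr=248: (1,7) not in TLB -> MISS, insert
vaddr=200: (1,4) not in TLB -> MISS, insert
vaddr=322: (2,4) not in TLB -> MISS, insert

Answer: MISS MISS MISS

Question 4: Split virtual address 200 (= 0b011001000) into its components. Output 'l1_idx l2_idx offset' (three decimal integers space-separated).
Answer: 1 4 8

Derivation:
vaddr = 200 = 0b011001000
  top 2 bits -> l1_idx = 1
  next 3 bits -> l2_idx = 4
  bottom 4 bits -> offset = 8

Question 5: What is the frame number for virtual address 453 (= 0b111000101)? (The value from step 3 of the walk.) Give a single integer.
vaddr = 453: l1_idx=3, l2_idx=4
L1[3] = 1; L2[1][4] = 81

Answer: 81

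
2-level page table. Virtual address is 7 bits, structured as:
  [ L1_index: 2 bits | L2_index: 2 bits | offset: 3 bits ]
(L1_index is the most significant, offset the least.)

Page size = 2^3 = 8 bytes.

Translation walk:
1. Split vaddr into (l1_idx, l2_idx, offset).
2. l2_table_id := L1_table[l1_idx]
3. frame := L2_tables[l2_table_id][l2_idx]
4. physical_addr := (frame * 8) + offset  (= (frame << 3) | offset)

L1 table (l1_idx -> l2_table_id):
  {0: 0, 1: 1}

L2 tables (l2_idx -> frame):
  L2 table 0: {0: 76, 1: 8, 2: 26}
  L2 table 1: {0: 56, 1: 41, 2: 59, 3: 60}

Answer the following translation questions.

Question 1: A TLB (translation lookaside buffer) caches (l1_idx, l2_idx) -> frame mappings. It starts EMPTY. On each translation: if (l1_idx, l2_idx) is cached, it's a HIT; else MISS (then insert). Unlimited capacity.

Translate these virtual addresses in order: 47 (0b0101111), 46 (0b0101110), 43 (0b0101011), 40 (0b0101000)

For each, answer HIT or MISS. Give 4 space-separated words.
vaddr=47: (1,1) not in TLB -> MISS, insert
vaddr=46: (1,1) in TLB -> HIT
vaddr=43: (1,1) in TLB -> HIT
vaddr=40: (1,1) in TLB -> HIT

Answer: MISS HIT HIT HIT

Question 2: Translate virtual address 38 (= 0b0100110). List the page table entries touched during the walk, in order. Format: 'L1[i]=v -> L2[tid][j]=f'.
Answer: L1[1]=1 -> L2[1][0]=56

Derivation:
vaddr = 38 = 0b0100110
Split: l1_idx=1, l2_idx=0, offset=6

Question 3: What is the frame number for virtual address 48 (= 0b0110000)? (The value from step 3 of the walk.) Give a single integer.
Answer: 59

Derivation:
vaddr = 48: l1_idx=1, l2_idx=2
L1[1] = 1; L2[1][2] = 59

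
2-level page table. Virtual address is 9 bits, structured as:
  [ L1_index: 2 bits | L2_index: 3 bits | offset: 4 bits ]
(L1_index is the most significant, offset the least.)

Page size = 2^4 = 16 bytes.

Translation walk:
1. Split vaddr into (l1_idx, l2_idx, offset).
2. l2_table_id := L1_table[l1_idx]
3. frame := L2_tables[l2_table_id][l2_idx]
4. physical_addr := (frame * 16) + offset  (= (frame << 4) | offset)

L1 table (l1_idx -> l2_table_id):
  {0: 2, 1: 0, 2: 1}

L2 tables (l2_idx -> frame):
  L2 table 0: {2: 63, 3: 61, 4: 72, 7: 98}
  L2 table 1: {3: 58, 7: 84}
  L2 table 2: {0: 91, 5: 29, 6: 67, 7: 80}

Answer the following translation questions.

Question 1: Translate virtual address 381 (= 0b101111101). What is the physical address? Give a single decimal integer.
vaddr = 381 = 0b101111101
Split: l1_idx=2, l2_idx=7, offset=13
L1[2] = 1
L2[1][7] = 84
paddr = 84 * 16 + 13 = 1357

Answer: 1357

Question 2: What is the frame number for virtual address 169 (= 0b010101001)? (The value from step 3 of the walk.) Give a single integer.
vaddr = 169: l1_idx=1, l2_idx=2
L1[1] = 0; L2[0][2] = 63

Answer: 63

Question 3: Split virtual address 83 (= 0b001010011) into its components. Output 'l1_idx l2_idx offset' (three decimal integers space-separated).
vaddr = 83 = 0b001010011
  top 2 bits -> l1_idx = 0
  next 3 bits -> l2_idx = 5
  bottom 4 bits -> offset = 3

Answer: 0 5 3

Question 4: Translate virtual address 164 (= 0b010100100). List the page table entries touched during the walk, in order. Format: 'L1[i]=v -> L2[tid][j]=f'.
Answer: L1[1]=0 -> L2[0][2]=63

Derivation:
vaddr = 164 = 0b010100100
Split: l1_idx=1, l2_idx=2, offset=4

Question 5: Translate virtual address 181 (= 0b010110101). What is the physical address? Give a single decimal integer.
vaddr = 181 = 0b010110101
Split: l1_idx=1, l2_idx=3, offset=5
L1[1] = 0
L2[0][3] = 61
paddr = 61 * 16 + 5 = 981

Answer: 981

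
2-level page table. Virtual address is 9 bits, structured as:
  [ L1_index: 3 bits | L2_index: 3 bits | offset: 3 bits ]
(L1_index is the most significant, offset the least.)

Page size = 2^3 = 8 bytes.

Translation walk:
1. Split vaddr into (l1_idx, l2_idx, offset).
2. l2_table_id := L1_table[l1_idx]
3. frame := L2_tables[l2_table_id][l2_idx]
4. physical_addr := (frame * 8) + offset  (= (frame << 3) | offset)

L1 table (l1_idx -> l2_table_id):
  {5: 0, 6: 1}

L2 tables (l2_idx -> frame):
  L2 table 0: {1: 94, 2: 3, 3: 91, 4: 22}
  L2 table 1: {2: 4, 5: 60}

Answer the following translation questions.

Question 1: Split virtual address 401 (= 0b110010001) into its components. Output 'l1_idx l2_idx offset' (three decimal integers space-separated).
vaddr = 401 = 0b110010001
  top 3 bits -> l1_idx = 6
  next 3 bits -> l2_idx = 2
  bottom 3 bits -> offset = 1

Answer: 6 2 1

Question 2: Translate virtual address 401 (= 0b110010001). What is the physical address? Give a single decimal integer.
vaddr = 401 = 0b110010001
Split: l1_idx=6, l2_idx=2, offset=1
L1[6] = 1
L2[1][2] = 4
paddr = 4 * 8 + 1 = 33

Answer: 33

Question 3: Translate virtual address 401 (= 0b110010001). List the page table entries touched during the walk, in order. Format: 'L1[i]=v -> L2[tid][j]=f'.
Answer: L1[6]=1 -> L2[1][2]=4

Derivation:
vaddr = 401 = 0b110010001
Split: l1_idx=6, l2_idx=2, offset=1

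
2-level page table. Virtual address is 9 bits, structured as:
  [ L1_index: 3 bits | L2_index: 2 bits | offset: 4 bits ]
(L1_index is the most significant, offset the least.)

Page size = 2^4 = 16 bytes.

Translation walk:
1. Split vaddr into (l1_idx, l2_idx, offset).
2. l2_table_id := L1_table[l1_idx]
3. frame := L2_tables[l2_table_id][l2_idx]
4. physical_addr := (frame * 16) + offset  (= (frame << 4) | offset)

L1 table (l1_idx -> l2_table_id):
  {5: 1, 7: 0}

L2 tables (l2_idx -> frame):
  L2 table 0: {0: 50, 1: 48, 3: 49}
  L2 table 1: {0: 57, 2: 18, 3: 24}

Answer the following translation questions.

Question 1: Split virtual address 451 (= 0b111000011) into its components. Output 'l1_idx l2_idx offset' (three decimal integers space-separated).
vaddr = 451 = 0b111000011
  top 3 bits -> l1_idx = 7
  next 2 bits -> l2_idx = 0
  bottom 4 bits -> offset = 3

Answer: 7 0 3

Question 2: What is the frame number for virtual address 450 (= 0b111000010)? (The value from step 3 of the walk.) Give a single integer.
Answer: 50

Derivation:
vaddr = 450: l1_idx=7, l2_idx=0
L1[7] = 0; L2[0][0] = 50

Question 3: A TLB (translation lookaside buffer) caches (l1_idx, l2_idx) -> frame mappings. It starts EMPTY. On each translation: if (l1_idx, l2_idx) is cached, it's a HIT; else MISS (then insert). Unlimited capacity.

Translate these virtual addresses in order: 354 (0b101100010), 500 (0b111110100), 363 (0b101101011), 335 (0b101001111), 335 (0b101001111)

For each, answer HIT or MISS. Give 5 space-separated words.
Answer: MISS MISS HIT MISS HIT

Derivation:
vaddr=354: (5,2) not in TLB -> MISS, insert
vaddr=500: (7,3) not in TLB -> MISS, insert
vaddr=363: (5,2) in TLB -> HIT
vaddr=335: (5,0) not in TLB -> MISS, insert
vaddr=335: (5,0) in TLB -> HIT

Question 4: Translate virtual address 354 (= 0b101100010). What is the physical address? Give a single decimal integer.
vaddr = 354 = 0b101100010
Split: l1_idx=5, l2_idx=2, offset=2
L1[5] = 1
L2[1][2] = 18
paddr = 18 * 16 + 2 = 290

Answer: 290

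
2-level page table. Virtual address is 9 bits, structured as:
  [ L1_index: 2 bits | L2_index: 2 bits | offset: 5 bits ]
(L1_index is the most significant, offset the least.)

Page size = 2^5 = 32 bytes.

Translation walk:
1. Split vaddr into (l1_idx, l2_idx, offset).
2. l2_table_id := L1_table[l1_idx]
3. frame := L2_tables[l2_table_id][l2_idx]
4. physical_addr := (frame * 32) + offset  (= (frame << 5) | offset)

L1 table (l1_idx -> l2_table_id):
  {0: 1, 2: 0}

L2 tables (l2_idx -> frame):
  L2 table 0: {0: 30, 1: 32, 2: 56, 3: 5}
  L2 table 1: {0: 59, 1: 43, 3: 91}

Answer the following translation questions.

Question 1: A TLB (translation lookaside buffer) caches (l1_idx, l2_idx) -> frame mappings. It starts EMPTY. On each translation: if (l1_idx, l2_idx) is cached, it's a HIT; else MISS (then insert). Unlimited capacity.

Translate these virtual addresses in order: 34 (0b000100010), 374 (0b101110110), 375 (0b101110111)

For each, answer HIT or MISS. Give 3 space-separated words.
Answer: MISS MISS HIT

Derivation:
vaddr=34: (0,1) not in TLB -> MISS, insert
vaddr=374: (2,3) not in TLB -> MISS, insert
vaddr=375: (2,3) in TLB -> HIT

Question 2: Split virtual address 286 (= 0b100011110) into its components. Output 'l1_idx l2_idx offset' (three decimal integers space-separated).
vaddr = 286 = 0b100011110
  top 2 bits -> l1_idx = 2
  next 2 bits -> l2_idx = 0
  bottom 5 bits -> offset = 30

Answer: 2 0 30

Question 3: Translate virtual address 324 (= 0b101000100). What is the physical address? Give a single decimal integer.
Answer: 1796

Derivation:
vaddr = 324 = 0b101000100
Split: l1_idx=2, l2_idx=2, offset=4
L1[2] = 0
L2[0][2] = 56
paddr = 56 * 32 + 4 = 1796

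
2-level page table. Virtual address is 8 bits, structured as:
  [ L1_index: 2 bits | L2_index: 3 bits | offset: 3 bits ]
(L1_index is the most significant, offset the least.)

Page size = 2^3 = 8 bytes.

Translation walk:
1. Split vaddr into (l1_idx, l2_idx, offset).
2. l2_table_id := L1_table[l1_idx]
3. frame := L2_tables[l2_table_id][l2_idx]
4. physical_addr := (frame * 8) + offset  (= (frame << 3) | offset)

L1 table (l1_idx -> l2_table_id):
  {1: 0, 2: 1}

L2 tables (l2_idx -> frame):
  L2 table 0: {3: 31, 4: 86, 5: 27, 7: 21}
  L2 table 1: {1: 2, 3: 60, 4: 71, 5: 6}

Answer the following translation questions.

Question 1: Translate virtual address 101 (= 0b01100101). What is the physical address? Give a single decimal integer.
Answer: 693

Derivation:
vaddr = 101 = 0b01100101
Split: l1_idx=1, l2_idx=4, offset=5
L1[1] = 0
L2[0][4] = 86
paddr = 86 * 8 + 5 = 693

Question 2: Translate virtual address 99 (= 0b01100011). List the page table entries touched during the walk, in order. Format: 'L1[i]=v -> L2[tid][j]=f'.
vaddr = 99 = 0b01100011
Split: l1_idx=1, l2_idx=4, offset=3

Answer: L1[1]=0 -> L2[0][4]=86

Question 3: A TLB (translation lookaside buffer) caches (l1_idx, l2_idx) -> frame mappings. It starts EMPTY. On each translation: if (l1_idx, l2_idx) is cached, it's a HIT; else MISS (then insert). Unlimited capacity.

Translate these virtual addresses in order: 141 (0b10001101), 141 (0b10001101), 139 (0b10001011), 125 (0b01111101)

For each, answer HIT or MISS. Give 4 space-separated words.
vaddr=141: (2,1) not in TLB -> MISS, insert
vaddr=141: (2,1) in TLB -> HIT
vaddr=139: (2,1) in TLB -> HIT
vaddr=125: (1,7) not in TLB -> MISS, insert

Answer: MISS HIT HIT MISS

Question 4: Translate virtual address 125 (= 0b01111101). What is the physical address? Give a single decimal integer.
vaddr = 125 = 0b01111101
Split: l1_idx=1, l2_idx=7, offset=5
L1[1] = 0
L2[0][7] = 21
paddr = 21 * 8 + 5 = 173

Answer: 173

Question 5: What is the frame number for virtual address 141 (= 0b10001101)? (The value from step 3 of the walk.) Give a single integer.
vaddr = 141: l1_idx=2, l2_idx=1
L1[2] = 1; L2[1][1] = 2

Answer: 2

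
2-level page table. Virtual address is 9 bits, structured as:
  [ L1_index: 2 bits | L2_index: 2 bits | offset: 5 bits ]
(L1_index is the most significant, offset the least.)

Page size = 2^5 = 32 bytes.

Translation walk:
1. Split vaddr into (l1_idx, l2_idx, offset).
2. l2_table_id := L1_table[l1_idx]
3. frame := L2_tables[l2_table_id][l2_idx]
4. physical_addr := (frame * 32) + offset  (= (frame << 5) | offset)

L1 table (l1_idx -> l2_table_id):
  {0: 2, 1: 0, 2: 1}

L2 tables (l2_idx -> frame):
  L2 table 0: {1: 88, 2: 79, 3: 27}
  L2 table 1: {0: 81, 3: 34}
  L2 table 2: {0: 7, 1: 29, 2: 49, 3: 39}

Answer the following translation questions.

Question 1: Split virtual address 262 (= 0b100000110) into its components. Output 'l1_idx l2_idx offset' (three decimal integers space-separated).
Answer: 2 0 6

Derivation:
vaddr = 262 = 0b100000110
  top 2 bits -> l1_idx = 2
  next 2 bits -> l2_idx = 0
  bottom 5 bits -> offset = 6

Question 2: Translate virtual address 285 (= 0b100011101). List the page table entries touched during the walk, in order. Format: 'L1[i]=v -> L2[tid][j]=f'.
Answer: L1[2]=1 -> L2[1][0]=81

Derivation:
vaddr = 285 = 0b100011101
Split: l1_idx=2, l2_idx=0, offset=29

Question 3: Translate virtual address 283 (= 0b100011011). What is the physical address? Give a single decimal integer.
Answer: 2619

Derivation:
vaddr = 283 = 0b100011011
Split: l1_idx=2, l2_idx=0, offset=27
L1[2] = 1
L2[1][0] = 81
paddr = 81 * 32 + 27 = 2619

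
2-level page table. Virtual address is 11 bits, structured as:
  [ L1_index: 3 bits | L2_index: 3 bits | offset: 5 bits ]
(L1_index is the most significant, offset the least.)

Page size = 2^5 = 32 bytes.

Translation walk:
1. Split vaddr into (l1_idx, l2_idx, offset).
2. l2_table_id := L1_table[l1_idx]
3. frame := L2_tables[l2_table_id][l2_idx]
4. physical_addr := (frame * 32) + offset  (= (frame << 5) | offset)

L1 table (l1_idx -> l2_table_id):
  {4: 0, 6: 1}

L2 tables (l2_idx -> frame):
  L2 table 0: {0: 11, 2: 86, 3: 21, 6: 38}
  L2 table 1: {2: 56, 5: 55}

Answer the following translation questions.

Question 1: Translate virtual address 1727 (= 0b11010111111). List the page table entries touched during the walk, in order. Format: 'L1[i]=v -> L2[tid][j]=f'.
vaddr = 1727 = 0b11010111111
Split: l1_idx=6, l2_idx=5, offset=31

Answer: L1[6]=1 -> L2[1][5]=55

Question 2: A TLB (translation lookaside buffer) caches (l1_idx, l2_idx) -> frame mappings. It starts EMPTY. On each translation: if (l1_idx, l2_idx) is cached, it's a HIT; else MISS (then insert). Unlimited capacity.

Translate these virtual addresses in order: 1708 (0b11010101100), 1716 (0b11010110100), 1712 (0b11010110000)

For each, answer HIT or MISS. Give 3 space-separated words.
vaddr=1708: (6,5) not in TLB -> MISS, insert
vaddr=1716: (6,5) in TLB -> HIT
vaddr=1712: (6,5) in TLB -> HIT

Answer: MISS HIT HIT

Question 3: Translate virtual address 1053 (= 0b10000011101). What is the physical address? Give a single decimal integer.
vaddr = 1053 = 0b10000011101
Split: l1_idx=4, l2_idx=0, offset=29
L1[4] = 0
L2[0][0] = 11
paddr = 11 * 32 + 29 = 381

Answer: 381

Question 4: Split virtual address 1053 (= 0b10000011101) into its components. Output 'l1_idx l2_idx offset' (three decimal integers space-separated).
vaddr = 1053 = 0b10000011101
  top 3 bits -> l1_idx = 4
  next 3 bits -> l2_idx = 0
  bottom 5 bits -> offset = 29

Answer: 4 0 29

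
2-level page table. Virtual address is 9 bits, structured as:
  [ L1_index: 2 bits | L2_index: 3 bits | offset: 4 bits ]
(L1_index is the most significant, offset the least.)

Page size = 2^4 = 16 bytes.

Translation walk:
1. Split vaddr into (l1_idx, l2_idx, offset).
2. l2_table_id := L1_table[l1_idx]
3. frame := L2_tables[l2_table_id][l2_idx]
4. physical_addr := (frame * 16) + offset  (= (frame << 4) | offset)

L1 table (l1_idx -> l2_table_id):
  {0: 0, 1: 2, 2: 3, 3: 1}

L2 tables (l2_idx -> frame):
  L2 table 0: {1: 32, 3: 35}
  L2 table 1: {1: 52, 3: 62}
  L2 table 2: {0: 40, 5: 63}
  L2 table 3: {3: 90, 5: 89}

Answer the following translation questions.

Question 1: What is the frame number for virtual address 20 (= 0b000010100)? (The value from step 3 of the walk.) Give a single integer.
Answer: 32

Derivation:
vaddr = 20: l1_idx=0, l2_idx=1
L1[0] = 0; L2[0][1] = 32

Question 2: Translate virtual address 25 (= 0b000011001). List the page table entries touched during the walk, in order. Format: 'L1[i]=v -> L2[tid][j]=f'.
vaddr = 25 = 0b000011001
Split: l1_idx=0, l2_idx=1, offset=9

Answer: L1[0]=0 -> L2[0][1]=32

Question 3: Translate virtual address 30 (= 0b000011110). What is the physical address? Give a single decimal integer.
vaddr = 30 = 0b000011110
Split: l1_idx=0, l2_idx=1, offset=14
L1[0] = 0
L2[0][1] = 32
paddr = 32 * 16 + 14 = 526

Answer: 526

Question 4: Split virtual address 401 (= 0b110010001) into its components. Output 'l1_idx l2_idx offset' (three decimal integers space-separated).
vaddr = 401 = 0b110010001
  top 2 bits -> l1_idx = 3
  next 3 bits -> l2_idx = 1
  bottom 4 bits -> offset = 1

Answer: 3 1 1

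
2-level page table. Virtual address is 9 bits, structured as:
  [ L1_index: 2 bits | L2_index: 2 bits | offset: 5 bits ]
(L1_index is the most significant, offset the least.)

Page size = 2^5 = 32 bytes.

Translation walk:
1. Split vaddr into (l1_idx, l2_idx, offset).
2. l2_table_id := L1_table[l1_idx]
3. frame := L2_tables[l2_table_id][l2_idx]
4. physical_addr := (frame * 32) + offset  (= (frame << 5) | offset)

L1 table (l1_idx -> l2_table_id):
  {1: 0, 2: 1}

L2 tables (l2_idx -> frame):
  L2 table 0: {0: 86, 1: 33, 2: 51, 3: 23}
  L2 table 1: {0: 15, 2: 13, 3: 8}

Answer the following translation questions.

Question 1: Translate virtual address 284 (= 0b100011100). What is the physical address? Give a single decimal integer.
Answer: 508

Derivation:
vaddr = 284 = 0b100011100
Split: l1_idx=2, l2_idx=0, offset=28
L1[2] = 1
L2[1][0] = 15
paddr = 15 * 32 + 28 = 508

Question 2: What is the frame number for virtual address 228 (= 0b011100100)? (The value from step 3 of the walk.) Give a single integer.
Answer: 23

Derivation:
vaddr = 228: l1_idx=1, l2_idx=3
L1[1] = 0; L2[0][3] = 23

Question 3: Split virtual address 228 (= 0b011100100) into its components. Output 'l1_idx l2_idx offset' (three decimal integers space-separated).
vaddr = 228 = 0b011100100
  top 2 bits -> l1_idx = 1
  next 2 bits -> l2_idx = 3
  bottom 5 bits -> offset = 4

Answer: 1 3 4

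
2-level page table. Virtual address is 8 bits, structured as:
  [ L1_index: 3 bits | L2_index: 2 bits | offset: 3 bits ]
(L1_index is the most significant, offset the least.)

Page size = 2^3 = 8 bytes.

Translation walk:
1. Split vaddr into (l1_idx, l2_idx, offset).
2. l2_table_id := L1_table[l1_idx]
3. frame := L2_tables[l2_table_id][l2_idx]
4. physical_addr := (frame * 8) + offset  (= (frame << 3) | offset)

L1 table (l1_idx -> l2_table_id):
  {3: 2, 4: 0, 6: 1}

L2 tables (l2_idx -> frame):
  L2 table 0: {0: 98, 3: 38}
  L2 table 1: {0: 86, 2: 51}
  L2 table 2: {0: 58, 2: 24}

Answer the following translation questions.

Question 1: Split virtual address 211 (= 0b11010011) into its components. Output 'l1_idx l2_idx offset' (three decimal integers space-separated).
vaddr = 211 = 0b11010011
  top 3 bits -> l1_idx = 6
  next 2 bits -> l2_idx = 2
  bottom 3 bits -> offset = 3

Answer: 6 2 3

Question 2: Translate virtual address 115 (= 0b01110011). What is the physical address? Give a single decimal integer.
Answer: 195

Derivation:
vaddr = 115 = 0b01110011
Split: l1_idx=3, l2_idx=2, offset=3
L1[3] = 2
L2[2][2] = 24
paddr = 24 * 8 + 3 = 195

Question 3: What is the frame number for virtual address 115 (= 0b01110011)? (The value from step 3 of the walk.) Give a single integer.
vaddr = 115: l1_idx=3, l2_idx=2
L1[3] = 2; L2[2][2] = 24

Answer: 24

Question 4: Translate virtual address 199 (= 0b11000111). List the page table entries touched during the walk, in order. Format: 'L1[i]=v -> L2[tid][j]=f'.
Answer: L1[6]=1 -> L2[1][0]=86

Derivation:
vaddr = 199 = 0b11000111
Split: l1_idx=6, l2_idx=0, offset=7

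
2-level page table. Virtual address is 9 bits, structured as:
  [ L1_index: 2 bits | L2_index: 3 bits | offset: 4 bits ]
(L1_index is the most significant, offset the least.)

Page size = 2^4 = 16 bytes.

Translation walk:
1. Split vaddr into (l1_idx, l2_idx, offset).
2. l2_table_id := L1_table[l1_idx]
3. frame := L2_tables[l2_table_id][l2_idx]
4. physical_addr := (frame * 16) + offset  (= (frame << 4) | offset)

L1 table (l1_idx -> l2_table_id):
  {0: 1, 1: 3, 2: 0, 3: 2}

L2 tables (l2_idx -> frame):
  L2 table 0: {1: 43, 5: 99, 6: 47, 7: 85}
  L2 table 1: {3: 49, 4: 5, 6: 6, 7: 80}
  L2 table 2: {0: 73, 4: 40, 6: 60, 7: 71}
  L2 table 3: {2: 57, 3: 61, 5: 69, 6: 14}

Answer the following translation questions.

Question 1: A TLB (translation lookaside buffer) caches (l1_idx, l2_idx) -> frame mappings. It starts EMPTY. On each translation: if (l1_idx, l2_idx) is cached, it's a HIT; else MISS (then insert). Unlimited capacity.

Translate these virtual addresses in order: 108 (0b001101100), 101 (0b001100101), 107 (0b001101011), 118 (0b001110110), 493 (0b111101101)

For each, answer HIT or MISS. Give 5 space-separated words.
Answer: MISS HIT HIT MISS MISS

Derivation:
vaddr=108: (0,6) not in TLB -> MISS, insert
vaddr=101: (0,6) in TLB -> HIT
vaddr=107: (0,6) in TLB -> HIT
vaddr=118: (0,7) not in TLB -> MISS, insert
vaddr=493: (3,6) not in TLB -> MISS, insert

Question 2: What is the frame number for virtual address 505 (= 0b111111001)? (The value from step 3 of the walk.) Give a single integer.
vaddr = 505: l1_idx=3, l2_idx=7
L1[3] = 2; L2[2][7] = 71

Answer: 71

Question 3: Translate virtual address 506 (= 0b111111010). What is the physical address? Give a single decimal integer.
Answer: 1146

Derivation:
vaddr = 506 = 0b111111010
Split: l1_idx=3, l2_idx=7, offset=10
L1[3] = 2
L2[2][7] = 71
paddr = 71 * 16 + 10 = 1146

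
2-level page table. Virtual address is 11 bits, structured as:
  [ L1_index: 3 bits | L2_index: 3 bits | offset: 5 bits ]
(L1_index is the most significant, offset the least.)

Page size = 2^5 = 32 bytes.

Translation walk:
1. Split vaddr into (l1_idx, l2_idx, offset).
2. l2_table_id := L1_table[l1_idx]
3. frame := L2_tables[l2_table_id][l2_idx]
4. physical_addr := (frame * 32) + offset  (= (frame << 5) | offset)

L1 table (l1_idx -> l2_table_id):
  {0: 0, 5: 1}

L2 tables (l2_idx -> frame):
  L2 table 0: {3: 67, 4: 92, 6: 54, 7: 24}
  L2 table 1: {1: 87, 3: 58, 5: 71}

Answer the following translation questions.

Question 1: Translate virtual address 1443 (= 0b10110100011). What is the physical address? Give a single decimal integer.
vaddr = 1443 = 0b10110100011
Split: l1_idx=5, l2_idx=5, offset=3
L1[5] = 1
L2[1][5] = 71
paddr = 71 * 32 + 3 = 2275

Answer: 2275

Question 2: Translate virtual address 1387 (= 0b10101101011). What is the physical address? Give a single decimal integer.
Answer: 1867

Derivation:
vaddr = 1387 = 0b10101101011
Split: l1_idx=5, l2_idx=3, offset=11
L1[5] = 1
L2[1][3] = 58
paddr = 58 * 32 + 11 = 1867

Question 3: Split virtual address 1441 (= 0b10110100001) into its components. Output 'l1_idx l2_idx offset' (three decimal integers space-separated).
Answer: 5 5 1

Derivation:
vaddr = 1441 = 0b10110100001
  top 3 bits -> l1_idx = 5
  next 3 bits -> l2_idx = 5
  bottom 5 bits -> offset = 1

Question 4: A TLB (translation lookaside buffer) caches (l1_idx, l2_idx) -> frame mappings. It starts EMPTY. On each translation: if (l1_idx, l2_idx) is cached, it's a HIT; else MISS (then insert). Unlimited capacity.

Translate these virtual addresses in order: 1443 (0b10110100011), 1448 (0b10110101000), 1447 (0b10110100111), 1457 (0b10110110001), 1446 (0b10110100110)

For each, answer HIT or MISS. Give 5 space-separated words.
Answer: MISS HIT HIT HIT HIT

Derivation:
vaddr=1443: (5,5) not in TLB -> MISS, insert
vaddr=1448: (5,5) in TLB -> HIT
vaddr=1447: (5,5) in TLB -> HIT
vaddr=1457: (5,5) in TLB -> HIT
vaddr=1446: (5,5) in TLB -> HIT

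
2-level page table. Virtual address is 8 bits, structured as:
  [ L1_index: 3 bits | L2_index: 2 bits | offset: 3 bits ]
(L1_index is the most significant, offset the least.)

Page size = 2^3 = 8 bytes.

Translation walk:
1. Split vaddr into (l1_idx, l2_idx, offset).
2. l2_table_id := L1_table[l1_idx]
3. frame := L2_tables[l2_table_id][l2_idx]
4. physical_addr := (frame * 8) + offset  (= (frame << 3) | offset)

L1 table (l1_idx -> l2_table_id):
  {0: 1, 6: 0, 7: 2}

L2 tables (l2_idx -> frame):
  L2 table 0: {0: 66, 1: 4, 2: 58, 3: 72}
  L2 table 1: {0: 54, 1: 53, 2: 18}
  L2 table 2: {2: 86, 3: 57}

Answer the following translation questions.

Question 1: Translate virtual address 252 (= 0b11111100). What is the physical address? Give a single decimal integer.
Answer: 460

Derivation:
vaddr = 252 = 0b11111100
Split: l1_idx=7, l2_idx=3, offset=4
L1[7] = 2
L2[2][3] = 57
paddr = 57 * 8 + 4 = 460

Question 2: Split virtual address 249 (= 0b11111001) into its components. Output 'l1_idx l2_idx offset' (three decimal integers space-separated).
vaddr = 249 = 0b11111001
  top 3 bits -> l1_idx = 7
  next 2 bits -> l2_idx = 3
  bottom 3 bits -> offset = 1

Answer: 7 3 1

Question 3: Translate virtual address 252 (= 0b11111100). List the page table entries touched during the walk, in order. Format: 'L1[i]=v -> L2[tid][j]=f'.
Answer: L1[7]=2 -> L2[2][3]=57

Derivation:
vaddr = 252 = 0b11111100
Split: l1_idx=7, l2_idx=3, offset=4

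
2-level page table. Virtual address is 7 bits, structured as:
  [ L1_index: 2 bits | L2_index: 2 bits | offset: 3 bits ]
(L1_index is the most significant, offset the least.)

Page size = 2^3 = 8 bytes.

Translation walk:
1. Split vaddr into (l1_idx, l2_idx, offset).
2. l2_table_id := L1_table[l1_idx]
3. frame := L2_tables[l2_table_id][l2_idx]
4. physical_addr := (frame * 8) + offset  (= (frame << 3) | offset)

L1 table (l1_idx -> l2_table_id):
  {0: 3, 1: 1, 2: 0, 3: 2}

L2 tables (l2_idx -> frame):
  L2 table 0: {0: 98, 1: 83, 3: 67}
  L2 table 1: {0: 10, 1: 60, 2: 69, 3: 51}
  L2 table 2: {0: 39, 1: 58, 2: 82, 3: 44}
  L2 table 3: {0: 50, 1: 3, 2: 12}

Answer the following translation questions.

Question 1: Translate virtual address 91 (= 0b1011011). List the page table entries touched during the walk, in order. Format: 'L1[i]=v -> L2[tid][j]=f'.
Answer: L1[2]=0 -> L2[0][3]=67

Derivation:
vaddr = 91 = 0b1011011
Split: l1_idx=2, l2_idx=3, offset=3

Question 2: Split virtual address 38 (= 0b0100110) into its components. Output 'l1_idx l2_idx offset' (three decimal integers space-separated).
vaddr = 38 = 0b0100110
  top 2 bits -> l1_idx = 1
  next 2 bits -> l2_idx = 0
  bottom 3 bits -> offset = 6

Answer: 1 0 6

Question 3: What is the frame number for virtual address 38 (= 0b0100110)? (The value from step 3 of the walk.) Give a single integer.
Answer: 10

Derivation:
vaddr = 38: l1_idx=1, l2_idx=0
L1[1] = 1; L2[1][0] = 10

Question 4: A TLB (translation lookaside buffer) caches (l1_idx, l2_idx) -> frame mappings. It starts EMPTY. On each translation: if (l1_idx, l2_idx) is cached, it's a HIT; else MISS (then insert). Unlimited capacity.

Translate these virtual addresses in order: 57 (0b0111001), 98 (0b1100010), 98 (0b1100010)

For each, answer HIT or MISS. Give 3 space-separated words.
Answer: MISS MISS HIT

Derivation:
vaddr=57: (1,3) not in TLB -> MISS, insert
vaddr=98: (3,0) not in TLB -> MISS, insert
vaddr=98: (3,0) in TLB -> HIT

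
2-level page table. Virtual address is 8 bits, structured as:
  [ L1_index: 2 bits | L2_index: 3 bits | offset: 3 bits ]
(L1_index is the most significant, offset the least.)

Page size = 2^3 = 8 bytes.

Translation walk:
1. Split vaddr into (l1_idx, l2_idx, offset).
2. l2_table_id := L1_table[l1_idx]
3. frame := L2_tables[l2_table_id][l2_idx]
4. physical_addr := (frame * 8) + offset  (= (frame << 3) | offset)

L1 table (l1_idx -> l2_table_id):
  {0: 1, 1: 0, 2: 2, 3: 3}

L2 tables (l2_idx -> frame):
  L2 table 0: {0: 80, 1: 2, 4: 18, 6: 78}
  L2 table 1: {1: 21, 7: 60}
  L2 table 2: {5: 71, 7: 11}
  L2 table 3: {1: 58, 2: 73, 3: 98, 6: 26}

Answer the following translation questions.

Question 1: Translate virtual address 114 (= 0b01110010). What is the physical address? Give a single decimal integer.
vaddr = 114 = 0b01110010
Split: l1_idx=1, l2_idx=6, offset=2
L1[1] = 0
L2[0][6] = 78
paddr = 78 * 8 + 2 = 626

Answer: 626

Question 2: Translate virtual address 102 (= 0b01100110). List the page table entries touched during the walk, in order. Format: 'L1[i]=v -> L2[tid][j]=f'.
Answer: L1[1]=0 -> L2[0][4]=18

Derivation:
vaddr = 102 = 0b01100110
Split: l1_idx=1, l2_idx=4, offset=6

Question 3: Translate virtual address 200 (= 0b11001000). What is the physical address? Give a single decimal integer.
vaddr = 200 = 0b11001000
Split: l1_idx=3, l2_idx=1, offset=0
L1[3] = 3
L2[3][1] = 58
paddr = 58 * 8 + 0 = 464

Answer: 464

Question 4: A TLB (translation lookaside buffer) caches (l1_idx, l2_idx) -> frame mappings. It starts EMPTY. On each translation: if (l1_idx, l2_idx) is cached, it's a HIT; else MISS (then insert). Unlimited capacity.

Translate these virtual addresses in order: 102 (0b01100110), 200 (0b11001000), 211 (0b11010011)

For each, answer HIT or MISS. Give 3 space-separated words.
Answer: MISS MISS MISS

Derivation:
vaddr=102: (1,4) not in TLB -> MISS, insert
vaddr=200: (3,1) not in TLB -> MISS, insert
vaddr=211: (3,2) not in TLB -> MISS, insert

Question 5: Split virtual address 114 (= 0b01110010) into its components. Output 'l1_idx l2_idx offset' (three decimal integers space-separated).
vaddr = 114 = 0b01110010
  top 2 bits -> l1_idx = 1
  next 3 bits -> l2_idx = 6
  bottom 3 bits -> offset = 2

Answer: 1 6 2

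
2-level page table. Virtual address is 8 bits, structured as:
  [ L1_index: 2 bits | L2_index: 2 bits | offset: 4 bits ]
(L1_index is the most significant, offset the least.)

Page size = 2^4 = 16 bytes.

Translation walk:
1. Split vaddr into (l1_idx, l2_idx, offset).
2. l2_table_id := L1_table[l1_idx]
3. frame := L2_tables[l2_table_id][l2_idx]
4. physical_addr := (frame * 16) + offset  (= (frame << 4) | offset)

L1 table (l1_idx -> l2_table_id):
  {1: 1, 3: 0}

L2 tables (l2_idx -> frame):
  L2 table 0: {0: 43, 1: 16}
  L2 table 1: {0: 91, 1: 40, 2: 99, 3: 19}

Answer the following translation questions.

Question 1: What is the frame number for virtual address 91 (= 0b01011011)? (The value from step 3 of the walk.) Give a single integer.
vaddr = 91: l1_idx=1, l2_idx=1
L1[1] = 1; L2[1][1] = 40

Answer: 40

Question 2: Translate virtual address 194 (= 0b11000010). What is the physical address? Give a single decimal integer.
Answer: 690

Derivation:
vaddr = 194 = 0b11000010
Split: l1_idx=3, l2_idx=0, offset=2
L1[3] = 0
L2[0][0] = 43
paddr = 43 * 16 + 2 = 690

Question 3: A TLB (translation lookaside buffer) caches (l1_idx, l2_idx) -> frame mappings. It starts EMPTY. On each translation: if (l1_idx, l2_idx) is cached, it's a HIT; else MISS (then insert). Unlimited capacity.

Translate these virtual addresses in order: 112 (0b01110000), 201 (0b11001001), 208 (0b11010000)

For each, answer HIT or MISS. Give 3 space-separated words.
vaddr=112: (1,3) not in TLB -> MISS, insert
vaddr=201: (3,0) not in TLB -> MISS, insert
vaddr=208: (3,1) not in TLB -> MISS, insert

Answer: MISS MISS MISS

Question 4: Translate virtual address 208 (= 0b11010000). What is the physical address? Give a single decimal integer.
vaddr = 208 = 0b11010000
Split: l1_idx=3, l2_idx=1, offset=0
L1[3] = 0
L2[0][1] = 16
paddr = 16 * 16 + 0 = 256

Answer: 256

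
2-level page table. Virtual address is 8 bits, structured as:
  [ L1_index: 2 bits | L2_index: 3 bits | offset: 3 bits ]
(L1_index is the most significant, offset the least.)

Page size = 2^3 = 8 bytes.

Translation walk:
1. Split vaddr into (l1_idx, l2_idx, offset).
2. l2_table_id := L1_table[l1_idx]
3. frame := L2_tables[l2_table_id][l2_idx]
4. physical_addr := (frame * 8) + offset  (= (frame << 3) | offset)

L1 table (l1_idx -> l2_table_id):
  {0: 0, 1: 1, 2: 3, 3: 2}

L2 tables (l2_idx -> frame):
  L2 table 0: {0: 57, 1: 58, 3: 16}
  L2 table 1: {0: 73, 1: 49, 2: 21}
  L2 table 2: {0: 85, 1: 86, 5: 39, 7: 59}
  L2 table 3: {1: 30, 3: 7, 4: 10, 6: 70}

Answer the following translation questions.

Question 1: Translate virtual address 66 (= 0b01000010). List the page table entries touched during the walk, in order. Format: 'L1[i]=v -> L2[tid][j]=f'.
Answer: L1[1]=1 -> L2[1][0]=73

Derivation:
vaddr = 66 = 0b01000010
Split: l1_idx=1, l2_idx=0, offset=2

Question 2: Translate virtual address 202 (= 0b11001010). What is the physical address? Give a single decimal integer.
vaddr = 202 = 0b11001010
Split: l1_idx=3, l2_idx=1, offset=2
L1[3] = 2
L2[2][1] = 86
paddr = 86 * 8 + 2 = 690

Answer: 690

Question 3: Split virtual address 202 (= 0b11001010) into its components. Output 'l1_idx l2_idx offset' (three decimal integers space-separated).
Answer: 3 1 2

Derivation:
vaddr = 202 = 0b11001010
  top 2 bits -> l1_idx = 3
  next 3 bits -> l2_idx = 1
  bottom 3 bits -> offset = 2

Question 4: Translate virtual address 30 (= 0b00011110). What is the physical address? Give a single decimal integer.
vaddr = 30 = 0b00011110
Split: l1_idx=0, l2_idx=3, offset=6
L1[0] = 0
L2[0][3] = 16
paddr = 16 * 8 + 6 = 134

Answer: 134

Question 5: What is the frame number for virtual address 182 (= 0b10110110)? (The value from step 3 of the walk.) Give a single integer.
Answer: 70

Derivation:
vaddr = 182: l1_idx=2, l2_idx=6
L1[2] = 3; L2[3][6] = 70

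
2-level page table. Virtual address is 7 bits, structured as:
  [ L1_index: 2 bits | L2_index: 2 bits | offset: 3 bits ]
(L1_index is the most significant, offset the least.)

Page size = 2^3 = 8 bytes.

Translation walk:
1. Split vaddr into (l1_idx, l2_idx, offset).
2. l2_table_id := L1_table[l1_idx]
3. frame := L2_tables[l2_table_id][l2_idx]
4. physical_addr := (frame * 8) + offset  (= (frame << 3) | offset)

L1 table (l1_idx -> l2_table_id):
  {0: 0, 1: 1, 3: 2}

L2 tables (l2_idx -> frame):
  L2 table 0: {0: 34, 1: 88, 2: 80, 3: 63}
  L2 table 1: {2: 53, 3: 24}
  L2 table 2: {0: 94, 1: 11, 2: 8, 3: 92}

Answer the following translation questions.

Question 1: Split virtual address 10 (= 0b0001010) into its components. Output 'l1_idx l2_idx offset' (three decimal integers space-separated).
vaddr = 10 = 0b0001010
  top 2 bits -> l1_idx = 0
  next 2 bits -> l2_idx = 1
  bottom 3 bits -> offset = 2

Answer: 0 1 2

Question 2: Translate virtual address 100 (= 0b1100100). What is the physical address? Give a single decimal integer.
vaddr = 100 = 0b1100100
Split: l1_idx=3, l2_idx=0, offset=4
L1[3] = 2
L2[2][0] = 94
paddr = 94 * 8 + 4 = 756

Answer: 756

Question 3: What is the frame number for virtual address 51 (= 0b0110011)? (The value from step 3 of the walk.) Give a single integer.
vaddr = 51: l1_idx=1, l2_idx=2
L1[1] = 1; L2[1][2] = 53

Answer: 53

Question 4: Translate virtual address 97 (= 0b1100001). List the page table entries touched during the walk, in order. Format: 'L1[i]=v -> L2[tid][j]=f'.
Answer: L1[3]=2 -> L2[2][0]=94

Derivation:
vaddr = 97 = 0b1100001
Split: l1_idx=3, l2_idx=0, offset=1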